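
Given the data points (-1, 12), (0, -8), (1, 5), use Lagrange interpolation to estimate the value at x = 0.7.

Lagrange interpolation formula:
P(x) = Σ yᵢ × Lᵢ(x)
where Lᵢ(x) = Π_{j≠i} (x - xⱼ)/(xᵢ - xⱼ)

L_0(0.7) = (0.7 - 0)/(-1 - 0) × (0.7 - 1)/(-1 - 1) = -0.105000
L_1(0.7) = (0.7 - (-1))/(0 - (-1)) × (0.7 - 1)/(0 - 1) = 0.510000
L_2(0.7) = (0.7 - (-1))/(1 - (-1)) × (0.7 - 0)/(1 - 0) = 0.595000

P(0.7) = 12×L_0(0.7) + (-8)×L_1(0.7) + 5×L_2(0.7)
P(0.7) = -2.365000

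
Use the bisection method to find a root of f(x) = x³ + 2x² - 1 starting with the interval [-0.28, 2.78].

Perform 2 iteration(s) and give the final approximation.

f(x) = x³ + 2x² - 1
Initial interval: [-0.28, 2.78]

Iteration 1:
  c_1 = (-0.280000 + 2.780000)/2 = 1.250000
  f(c_1) = f(1.250000) = 4.078125
  f(a) × f(c) < 0, new interval: [-0.280000, 1.250000]
Iteration 2:
  c_2 = (-0.280000 + 1.250000)/2 = 0.485000
  f(c_2) = f(0.485000) = -0.415466
  f(a) × f(c) ≥ 0, new interval: [0.485000, 1.250000]

After 2 iteration(s), the approximation is c_2 = 0.485000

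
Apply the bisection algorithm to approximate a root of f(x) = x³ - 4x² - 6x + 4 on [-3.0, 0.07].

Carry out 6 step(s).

f(x) = x³ - 4x² - 6x + 4
Initial interval: [-3.0, 0.07]

Iteration 1:
  c_1 = (-3.000000 + 0.070000)/2 = -1.465000
  f(c_1) = f(-1.465000) = 1.060880
  f(a) × f(c) < 0, new interval: [-3.000000, -1.465000]
Iteration 2:
  c_2 = (-3.000000 + (-1.465000))/2 = -2.232500
  f(c_2) = f(-2.232500) = -13.668131
  f(a) × f(c) ≥ 0, new interval: [-2.232500, -1.465000]
Iteration 3:
  c_3 = (-2.232500 + (-1.465000))/2 = -1.848750
  f(c_3) = f(-1.848750) = -4.897806
  f(a) × f(c) ≥ 0, new interval: [-1.848750, -1.465000]
Iteration 4:
  c_4 = (-1.848750 + (-1.465000))/2 = -1.656875
  f(c_4) = f(-1.656875) = -1.588200
  f(a) × f(c) ≥ 0, new interval: [-1.656875, -1.465000]
Iteration 5:
  c_5 = (-1.656875 + (-1.465000))/2 = -1.560938
  f(c_5) = f(-1.560938) = -0.183743
  f(a) × f(c) ≥ 0, new interval: [-1.560938, -1.465000]
Iteration 6:
  c_6 = (-1.560938 + (-1.465000))/2 = -1.512969
  f(c_6) = f(-1.512969) = 0.458217
  f(a) × f(c) < 0, new interval: [-1.560938, -1.512969]

After 6 iteration(s), the approximation is c_6 = -1.512969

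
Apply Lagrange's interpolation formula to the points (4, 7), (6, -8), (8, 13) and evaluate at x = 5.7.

Lagrange interpolation formula:
P(x) = Σ yᵢ × Lᵢ(x)
where Lᵢ(x) = Π_{j≠i} (x - xⱼ)/(xᵢ - xⱼ)

L_0(5.7) = (5.7 - 6)/(4 - 6) × (5.7 - 8)/(4 - 8) = 0.086250
L_1(5.7) = (5.7 - 4)/(6 - 4) × (5.7 - 8)/(6 - 8) = 0.977500
L_2(5.7) = (5.7 - 4)/(8 - 4) × (5.7 - 6)/(8 - 6) = -0.063750

P(5.7) = 7×L_0(5.7) + (-8)×L_1(5.7) + 13×L_2(5.7)
P(5.7) = -8.045000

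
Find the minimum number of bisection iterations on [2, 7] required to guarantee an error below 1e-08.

We need (b-a)/2^n ≤ 1e-08
(7 - 2)/2^n ≤ 1e-08
5/2^n ≤ 1e-08
2^n ≥ 500000000
n ≥ log₂(500000000) = 28.90
n ≥ 29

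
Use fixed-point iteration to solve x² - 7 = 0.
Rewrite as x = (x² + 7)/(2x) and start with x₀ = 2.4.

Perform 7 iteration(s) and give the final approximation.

Equation: x² - 7 = 0
Fixed-point form: x = (x² + 7)/(2x)
x₀ = 2.4

x_1 = g(2.400000) = 2.658333
x_2 = g(2.658333) = 2.645781
x_3 = g(2.645781) = 2.645751
x_4 = g(2.645751) = 2.645751
x_5 = g(2.645751) = 2.645751
x_6 = g(2.645751) = 2.645751
x_7 = g(2.645751) = 2.645751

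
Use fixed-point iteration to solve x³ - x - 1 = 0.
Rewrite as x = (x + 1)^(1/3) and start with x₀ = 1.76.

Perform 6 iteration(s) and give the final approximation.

Equation: x³ - x - 1 = 0
Fixed-point form: x = (x + 1)^(1/3)
x₀ = 1.76

x_1 = g(1.760000) = 1.402716
x_2 = g(1.402716) = 1.339371
x_3 = g(1.339371) = 1.327495
x_4 = g(1.327495) = 1.325245
x_5 = g(1.325245) = 1.324818
x_6 = g(1.324818) = 1.324737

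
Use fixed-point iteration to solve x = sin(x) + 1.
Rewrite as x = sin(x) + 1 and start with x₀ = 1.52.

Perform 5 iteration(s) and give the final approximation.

Equation: x = sin(x) + 1
Fixed-point form: x = sin(x) + 1
x₀ = 1.52

x_1 = g(1.520000) = 1.998710
x_2 = g(1.998710) = 1.909833
x_3 = g(1.909833) = 1.943075
x_4 = g(1.943075) = 1.931501
x_5 = g(1.931501) = 1.935648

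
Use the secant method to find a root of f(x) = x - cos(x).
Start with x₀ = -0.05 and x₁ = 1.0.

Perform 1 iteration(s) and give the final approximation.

f(x) = x - cos(x)
x₀ = -0.05, x₁ = 1.0

Secant formula: x_{n+1} = x_n - f(x_n)(x_n - x_{n-1})/(f(x_n) - f(x_{n-1}))

Iteration 1:
  f(-0.050000) = -1.048750
  f(1.000000) = 0.459698
  x_2 = 1.000000 - 0.459698×(1.000000 - (-0.050000))/(0.459698 - (-1.048750))
       = 0.680014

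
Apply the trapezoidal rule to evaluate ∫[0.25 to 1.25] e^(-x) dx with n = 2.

f(x) = e^(-x)
a = 0.25, b = 1.25, n = 2
h = (b - a)/n = 0.500000

Trapezoidal rule: (h/2)[f(x₀) + 2f(x₁) + 2f(x₂) + ... + f(xₙ)]

x_0 = 0.2500, f(x_0) = 0.778801, coefficient = 1
x_1 = 0.7500, f(x_1) = 0.472367, coefficient = 2
x_2 = 1.2500, f(x_2) = 0.286505, coefficient = 1

I ≈ (0.500000/2) × 2.010039 = 0.502510
Exact value: 0.492296
Error: 0.010214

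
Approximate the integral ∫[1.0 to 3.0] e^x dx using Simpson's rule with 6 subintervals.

f(x) = e^x
a = 1.0, b = 3.0, n = 6
h = (b - a)/n = 0.333333

Simpson's rule: (h/3)[f(x₀) + 4f(x₁) + 2f(x₂) + ... + f(xₙ)]

x_0 = 1.0000, f(x_0) = 2.718282, coefficient = 1
x_1 = 1.3333, f(x_1) = 3.793668, coefficient = 4
x_2 = 1.6667, f(x_2) = 5.294490, coefficient = 2
x_3 = 2.0000, f(x_3) = 7.389056, coefficient = 4
x_4 = 2.3333, f(x_4) = 10.312259, coefficient = 2
x_5 = 2.6667, f(x_5) = 14.391916, coefficient = 4
x_6 = 3.0000, f(x_6) = 20.085537, coefficient = 1

I ≈ (0.333333/3) × 156.315876 = 17.368431
Exact value: 17.367255
Error: 0.001176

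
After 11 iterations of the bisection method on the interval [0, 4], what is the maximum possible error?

Bisection error bound: |error| ≤ (b-a)/2^n
|error| ≤ (4 - 0)/2^11 = 4/2^11
|error| ≤ 0.0019531250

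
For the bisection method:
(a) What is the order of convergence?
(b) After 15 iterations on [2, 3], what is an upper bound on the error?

(a) Bisection has linear (order 1) convergence; the error is halved each step.

(b) Error bound = (b-a)/2^n = (3 - 2)/2^{15}
    = 1/2^{15}

(a) 1 (linear); (b) error ≤ 3.05e-05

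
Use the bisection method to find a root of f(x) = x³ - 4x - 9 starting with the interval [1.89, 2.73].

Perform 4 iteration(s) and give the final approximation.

f(x) = x³ - 4x - 9
Initial interval: [1.89, 2.73]

Iteration 1:
  c_1 = (1.890000 + 2.730000)/2 = 2.310000
  f(c_1) = f(2.310000) = -5.913609
  f(a) × f(c) ≥ 0, new interval: [2.310000, 2.730000]
Iteration 2:
  c_2 = (2.310000 + 2.730000)/2 = 2.520000
  f(c_2) = f(2.520000) = -3.076992
  f(a) × f(c) ≥ 0, new interval: [2.520000, 2.730000]
Iteration 3:
  c_3 = (2.520000 + 2.730000)/2 = 2.625000
  f(c_3) = f(2.625000) = -1.412109
  f(a) × f(c) ≥ 0, new interval: [2.625000, 2.730000]
Iteration 4:
  c_4 = (2.625000 + 2.730000)/2 = 2.677500
  f(c_4) = f(2.677500) = -0.514986
  f(a) × f(c) ≥ 0, new interval: [2.677500, 2.730000]

After 4 iteration(s), the approximation is c_4 = 2.677500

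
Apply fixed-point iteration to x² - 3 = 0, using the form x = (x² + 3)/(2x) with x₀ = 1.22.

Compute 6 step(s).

Equation: x² - 3 = 0
Fixed-point form: x = (x² + 3)/(2x)
x₀ = 1.22

x_1 = g(1.220000) = 1.839508
x_2 = g(1.839508) = 1.735189
x_3 = g(1.735189) = 1.732054
x_4 = g(1.732054) = 1.732051
x_5 = g(1.732051) = 1.732051
x_6 = g(1.732051) = 1.732051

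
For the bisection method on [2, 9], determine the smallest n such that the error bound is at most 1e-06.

We need (b-a)/2^n ≤ 1e-06
(9 - 2)/2^n ≤ 1e-06
7/2^n ≤ 1e-06
2^n ≥ 7000000
n ≥ log₂(7000000) = 22.74
n ≥ 23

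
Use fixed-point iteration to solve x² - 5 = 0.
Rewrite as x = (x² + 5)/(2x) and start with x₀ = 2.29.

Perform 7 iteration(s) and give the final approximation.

Equation: x² - 5 = 0
Fixed-point form: x = (x² + 5)/(2x)
x₀ = 2.29

x_1 = g(2.290000) = 2.236703
x_2 = g(2.236703) = 2.236068
x_3 = g(2.236068) = 2.236068
x_4 = g(2.236068) = 2.236068
x_5 = g(2.236068) = 2.236068
x_6 = g(2.236068) = 2.236068
x_7 = g(2.236068) = 2.236068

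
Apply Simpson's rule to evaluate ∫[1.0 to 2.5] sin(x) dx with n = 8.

f(x) = sin(x)
a = 1.0, b = 2.5, n = 8
h = (b - a)/n = 0.187500

Simpson's rule: (h/3)[f(x₀) + 4f(x₁) + 2f(x₂) + ... + f(xₙ)]

x_0 = 1.0000, f(x_0) = 0.841471, coefficient = 1
x_1 = 1.1875, f(x_1) = 0.927437, coefficient = 4
x_2 = 1.3750, f(x_2) = 0.980893, coefficient = 2
x_3 = 1.5625, f(x_3) = 0.999966, coefficient = 4
x_4 = 1.7500, f(x_4) = 0.983986, coefficient = 2
x_5 = 1.9375, f(x_5) = 0.933514, coefficient = 4
x_6 = 2.1250, f(x_6) = 0.850320, coefficient = 2
x_7 = 2.3125, f(x_7) = 0.737319, coefficient = 4
x_8 = 2.5000, f(x_8) = 0.598472, coefficient = 1

I ≈ (0.187500/3) × 21.463283 = 1.341455
Exact value: 1.341446
Error: 0.000009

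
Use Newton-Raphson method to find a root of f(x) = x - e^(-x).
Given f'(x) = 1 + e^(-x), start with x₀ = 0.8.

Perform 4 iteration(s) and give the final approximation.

f(x) = x - e^(-x)
f'(x) = 1 + e^(-x)
x₀ = 0.8

Newton-Raphson formula: x_{n+1} = x_n - f(x_n)/f'(x_n)

Iteration 1:
  f(0.800000) = 0.350671
  f'(0.800000) = 1.449329
  x_1 = 0.800000 - 0.350671/1.449329 = 0.558046
Iteration 2:
  f(0.558046) = -0.014280
  f'(0.558046) = 1.572326
  x_2 = 0.558046 - (-0.014280)/1.572326 = 0.567128
Iteration 3:
  f(0.567128) = -0.000024
  f'(0.567128) = 1.567152
  x_3 = 0.567128 - (-0.000024)/1.567152 = 0.567143
Iteration 4:
  f(0.567143) = 0.000000
  f'(0.567143) = 1.567143
  x_4 = 0.567143 - 0.000000/1.567143 = 0.567143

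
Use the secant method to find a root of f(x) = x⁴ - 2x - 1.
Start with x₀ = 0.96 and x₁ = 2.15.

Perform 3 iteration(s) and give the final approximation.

f(x) = x⁴ - 2x - 1
x₀ = 0.96, x₁ = 2.15

Secant formula: x_{n+1} = x_n - f(x_n)(x_n - x_{n-1})/(f(x_n) - f(x_{n-1}))

Iteration 1:
  f(0.960000) = -2.070653
  f(2.150000) = 16.067506
  x_2 = 2.150000 - 16.067506×(2.150000 - 0.960000)/(16.067506 - (-2.070653))
       = 1.095850
Iteration 2:
  f(2.150000) = 16.067506
  f(1.095850) = -1.749568
  x_3 = 1.095850 - (-1.749568)×(1.095850 - 2.150000)/(-1.749568 - 16.067506)
       = 1.199364
Iteration 3:
  f(1.095850) = -1.749568
  f(1.199364) = -1.329521
  x_4 = 1.199364 - (-1.329521)×(1.199364 - 1.095850)/(-1.329521 - (-1.749568))
       = 1.527001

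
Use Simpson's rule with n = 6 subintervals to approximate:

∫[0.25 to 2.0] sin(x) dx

f(x) = sin(x)
a = 0.25, b = 2.0, n = 6
h = (b - a)/n = 0.291667

Simpson's rule: (h/3)[f(x₀) + 4f(x₁) + 2f(x₂) + ... + f(xₙ)]

x_0 = 0.2500, f(x_0) = 0.247404, coefficient = 1
x_1 = 0.5417, f(x_1) = 0.515565, coefficient = 4
x_2 = 0.8333, f(x_2) = 0.740177, coefficient = 2
x_3 = 1.1250, f(x_3) = 0.902268, coefficient = 4
x_4 = 1.4167, f(x_4) = 0.988146, coefficient = 2
x_5 = 1.7083, f(x_5) = 0.990557, coefficient = 4
x_6 = 2.0000, f(x_6) = 0.909297, coefficient = 1

I ≈ (0.291667/3) × 14.246902 = 1.385116
Exact value: 1.385059
Error: 0.000056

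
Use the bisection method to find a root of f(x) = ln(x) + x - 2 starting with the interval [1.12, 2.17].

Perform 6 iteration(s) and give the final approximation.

f(x) = ln(x) + x - 2
Initial interval: [1.12, 2.17]

Iteration 1:
  c_1 = (1.120000 + 2.170000)/2 = 1.645000
  f(c_1) = f(1.645000) = 0.142740
  f(a) × f(c) < 0, new interval: [1.120000, 1.645000]
Iteration 2:
  c_2 = (1.120000 + 1.645000)/2 = 1.382500
  f(c_2) = f(1.382500) = -0.293607
  f(a) × f(c) ≥ 0, new interval: [1.382500, 1.645000]
Iteration 3:
  c_3 = (1.382500 + 1.645000)/2 = 1.513750
  f(c_3) = f(1.513750) = -0.071660
  f(a) × f(c) ≥ 0, new interval: [1.513750, 1.645000]
Iteration 4:
  c_4 = (1.513750 + 1.645000)/2 = 1.579375
  f(c_4) = f(1.579375) = 0.036404
  f(a) × f(c) < 0, new interval: [1.513750, 1.579375]
Iteration 5:
  c_5 = (1.513750 + 1.579375)/2 = 1.546562
  f(c_5) = f(1.546562) = -0.017403
  f(a) × f(c) ≥ 0, new interval: [1.546562, 1.579375]
Iteration 6:
  c_6 = (1.546562 + 1.579375)/2 = 1.562969
  f(c_6) = f(1.562969) = 0.009556
  f(a) × f(c) < 0, new interval: [1.546562, 1.562969]

After 6 iteration(s), the approximation is c_6 = 1.562969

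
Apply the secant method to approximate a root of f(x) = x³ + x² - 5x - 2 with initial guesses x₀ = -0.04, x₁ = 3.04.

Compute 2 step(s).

f(x) = x³ + x² - 5x - 2
x₀ = -0.04, x₁ = 3.04

Secant formula: x_{n+1} = x_n - f(x_n)(x_n - x_{n-1})/(f(x_n) - f(x_{n-1}))

Iteration 1:
  f(-0.040000) = -1.798464
  f(3.040000) = 20.136064
  x_2 = 3.040000 - 20.136064×(3.040000 - (-0.040000))/(20.136064 - (-1.798464))
       = 0.212537
Iteration 2:
  f(3.040000) = 20.136064
  f(0.212537) = -3.007910
  x_3 = 0.212537 - (-3.007910)×(0.212537 - 3.040000)/(-3.007910 - 20.136064)
       = 0.580008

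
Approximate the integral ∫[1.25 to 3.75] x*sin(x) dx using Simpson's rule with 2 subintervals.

f(x) = x*sin(x)
a = 1.25, b = 3.75, n = 2
h = (b - a)/n = 1.250000

Simpson's rule: (h/3)[f(x₀) + 4f(x₁) + 2f(x₂) + ... + f(xₙ)]

x_0 = 1.2500, f(x_0) = 1.186231, coefficient = 1
x_1 = 2.5000, f(x_1) = 1.496180, coefficient = 4
x_2 = 3.7500, f(x_2) = -2.143355, coefficient = 1

I ≈ (1.250000/3) × 5.027597 = 2.094832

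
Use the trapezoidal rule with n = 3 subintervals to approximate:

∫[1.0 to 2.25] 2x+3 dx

f(x) = 2x+3
a = 1.0, b = 2.25, n = 3
h = (b - a)/n = 0.416667

Trapezoidal rule: (h/2)[f(x₀) + 2f(x₁) + 2f(x₂) + ... + f(xₙ)]

x_0 = 1.0000, f(x_0) = 5.000000, coefficient = 1
x_1 = 1.4167, f(x_1) = 5.833333, coefficient = 2
x_2 = 1.8333, f(x_2) = 6.666667, coefficient = 2
x_3 = 2.2500, f(x_3) = 7.500000, coefficient = 1

I ≈ (0.416667/2) × 37.500000 = 7.812500
Exact value: 7.812500
Error: 0.000000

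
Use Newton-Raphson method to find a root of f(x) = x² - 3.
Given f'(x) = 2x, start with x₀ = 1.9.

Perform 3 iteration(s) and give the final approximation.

f(x) = x² - 3
f'(x) = 2x
x₀ = 1.9

Newton-Raphson formula: x_{n+1} = x_n - f(x_n)/f'(x_n)

Iteration 1:
  f(1.900000) = 0.610000
  f'(1.900000) = 3.800000
  x_1 = 1.900000 - 0.610000/3.800000 = 1.739474
Iteration 2:
  f(1.739474) = 0.025769
  f'(1.739474) = 3.478947
  x_2 = 1.739474 - 0.025769/3.478947 = 1.732067
Iteration 3:
  f(1.732067) = 0.000055
  f'(1.732067) = 3.464133
  x_3 = 1.732067 - 0.000055/3.464133 = 1.732051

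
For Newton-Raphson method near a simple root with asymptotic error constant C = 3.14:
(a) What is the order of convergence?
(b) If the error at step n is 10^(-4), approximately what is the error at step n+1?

(a) Newton-Raphson has quadratic (order 2) convergence near simple roots.
    This means |e_{n+1}| ≈ C|e_n|².

(b) With |e_n| = 10^(-4) and C = 3.14:
    |e_{n+1}| ≈ 3.14 × (10^(-4))² = 3.14 × 10^(-8)

(a) 2 (quadratic); (b) |e_{n+1}| ≈ 3.140e-08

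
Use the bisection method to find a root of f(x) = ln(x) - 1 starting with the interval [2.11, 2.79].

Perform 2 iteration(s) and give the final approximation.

f(x) = ln(x) - 1
Initial interval: [2.11, 2.79]

Iteration 1:
  c_1 = (2.110000 + 2.790000)/2 = 2.450000
  f(c_1) = f(2.450000) = -0.103912
  f(a) × f(c) ≥ 0, new interval: [2.450000, 2.790000]
Iteration 2:
  c_2 = (2.450000 + 2.790000)/2 = 2.620000
  f(c_2) = f(2.620000) = -0.036826
  f(a) × f(c) ≥ 0, new interval: [2.620000, 2.790000]

After 2 iteration(s), the approximation is c_2 = 2.620000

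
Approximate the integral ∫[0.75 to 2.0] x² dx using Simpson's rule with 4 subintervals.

f(x) = x²
a = 0.75, b = 2.0, n = 4
h = (b - a)/n = 0.312500

Simpson's rule: (h/3)[f(x₀) + 4f(x₁) + 2f(x₂) + ... + f(xₙ)]

x_0 = 0.7500, f(x_0) = 0.562500, coefficient = 1
x_1 = 1.0625, f(x_1) = 1.128906, coefficient = 4
x_2 = 1.3750, f(x_2) = 1.890625, coefficient = 2
x_3 = 1.6875, f(x_3) = 2.847656, coefficient = 4
x_4 = 2.0000, f(x_4) = 4.000000, coefficient = 1

I ≈ (0.312500/3) × 24.250000 = 2.526042
Exact value: 2.526042
Error: 0.000000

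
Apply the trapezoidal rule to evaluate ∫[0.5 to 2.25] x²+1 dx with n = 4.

f(x) = x²+1
a = 0.5, b = 2.25, n = 4
h = (b - a)/n = 0.437500

Trapezoidal rule: (h/2)[f(x₀) + 2f(x₁) + 2f(x₂) + ... + f(xₙ)]

x_0 = 0.5000, f(x_0) = 1.250000, coefficient = 1
x_1 = 0.9375, f(x_1) = 1.878906, coefficient = 2
x_2 = 1.3750, f(x_2) = 2.890625, coefficient = 2
x_3 = 1.8125, f(x_3) = 4.285156, coefficient = 2
x_4 = 2.2500, f(x_4) = 6.062500, coefficient = 1

I ≈ (0.437500/2) × 25.421875 = 5.561035
Exact value: 5.505208
Error: 0.055827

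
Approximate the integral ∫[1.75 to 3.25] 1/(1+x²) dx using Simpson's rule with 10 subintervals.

f(x) = 1/(1+x²)
a = 1.75, b = 3.25, n = 10
h = (b - a)/n = 0.150000

Simpson's rule: (h/3)[f(x₀) + 4f(x₁) + 2f(x₂) + ... + f(xₙ)]

x_0 = 1.7500, f(x_0) = 0.246154, coefficient = 1
x_1 = 1.9000, f(x_1) = 0.216920, coefficient = 4
x_2 = 2.0500, f(x_2) = 0.192215, coefficient = 2
x_3 = 2.2000, f(x_3) = 0.171233, coefficient = 4
x_4 = 2.3500, f(x_4) = 0.153315, coefficient = 2
x_5 = 2.5000, f(x_5) = 0.137931, coefficient = 4
x_6 = 2.6500, f(x_6) = 0.124649, coefficient = 2
x_7 = 2.8000, f(x_7) = 0.113122, coefficient = 4
x_8 = 2.9500, f(x_8) = 0.103066, coefficient = 2
x_9 = 3.1000, f(x_9) = 0.094251, coefficient = 4
x_10 = 3.2500, f(x_10) = 0.086486, coefficient = 1

I ≈ (0.150000/3) × 4.412959 = 0.220648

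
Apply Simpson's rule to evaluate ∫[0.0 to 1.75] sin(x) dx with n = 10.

f(x) = sin(x)
a = 0.0, b = 1.75, n = 10
h = (b - a)/n = 0.175000

Simpson's rule: (h/3)[f(x₀) + 4f(x₁) + 2f(x₂) + ... + f(xₙ)]

x_0 = 0.0000, f(x_0) = 0.000000, coefficient = 1
x_1 = 0.1750, f(x_1) = 0.174108, coefficient = 4
x_2 = 0.3500, f(x_2) = 0.342898, coefficient = 2
x_3 = 0.5250, f(x_3) = 0.501213, coefficient = 4
x_4 = 0.7000, f(x_4) = 0.644218, coefficient = 2
x_5 = 0.8750, f(x_5) = 0.767544, coefficient = 4
x_6 = 1.0500, f(x_6) = 0.867423, coefficient = 2
x_7 = 1.2250, f(x_7) = 0.940806, coefficient = 4
x_8 = 1.4000, f(x_8) = 0.985450, coefficient = 2
x_9 = 1.5750, f(x_9) = 0.999991, coefficient = 4
x_10 = 1.7500, f(x_10) = 0.983986, coefficient = 1

I ≈ (0.175000/3) × 20.198609 = 1.178252
Exact value: 1.178246
Error: 0.000006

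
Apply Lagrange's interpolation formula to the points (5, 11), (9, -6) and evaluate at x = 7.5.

Lagrange interpolation formula:
P(x) = Σ yᵢ × Lᵢ(x)
where Lᵢ(x) = Π_{j≠i} (x - xⱼ)/(xᵢ - xⱼ)

L_0(7.5) = (7.5 - 9)/(5 - 9) = 0.375000
L_1(7.5) = (7.5 - 5)/(9 - 5) = 0.625000

P(7.5) = 11×L_0(7.5) + (-6)×L_1(7.5)
P(7.5) = 0.375000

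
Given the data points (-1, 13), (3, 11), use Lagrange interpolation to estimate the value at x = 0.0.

Lagrange interpolation formula:
P(x) = Σ yᵢ × Lᵢ(x)
where Lᵢ(x) = Π_{j≠i} (x - xⱼ)/(xᵢ - xⱼ)

L_0(0.0) = (0.0 - 3)/(-1 - 3) = 0.750000
L_1(0.0) = (0.0 - (-1))/(3 - (-1)) = 0.250000

P(0.0) = 13×L_0(0.0) + 11×L_1(0.0)
P(0.0) = 12.500000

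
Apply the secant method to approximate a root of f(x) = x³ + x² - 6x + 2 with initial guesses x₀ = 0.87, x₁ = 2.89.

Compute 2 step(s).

f(x) = x³ + x² - 6x + 2
x₀ = 0.87, x₁ = 2.89

Secant formula: x_{n+1} = x_n - f(x_n)(x_n - x_{n-1})/(f(x_n) - f(x_{n-1}))

Iteration 1:
  f(0.870000) = -1.804597
  f(2.890000) = 17.149669
  x_2 = 2.890000 - 17.149669×(2.890000 - 0.870000)/(17.149669 - (-1.804597))
       = 1.062320
Iteration 2:
  f(2.890000) = 17.149669
  f(1.062320) = -2.046543
  x_3 = 1.062320 - (-2.046543)×(1.062320 - 2.890000)/(-2.046543 - 17.149669)
       = 1.257172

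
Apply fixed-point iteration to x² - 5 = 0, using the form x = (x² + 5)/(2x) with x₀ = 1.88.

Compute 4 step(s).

Equation: x² - 5 = 0
Fixed-point form: x = (x² + 5)/(2x)
x₀ = 1.88

x_1 = g(1.880000) = 2.269787
x_2 = g(2.269787) = 2.236318
x_3 = g(2.236318) = 2.236068
x_4 = g(2.236068) = 2.236068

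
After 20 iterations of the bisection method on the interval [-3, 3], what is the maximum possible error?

Bisection error bound: |error| ≤ (b-a)/2^n
|error| ≤ (3 - (-3))/2^20 = 6/2^20
|error| ≤ 0.0000057220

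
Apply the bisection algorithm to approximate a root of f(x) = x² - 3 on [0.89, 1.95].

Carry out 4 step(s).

f(x) = x² - 3
Initial interval: [0.89, 1.95]

Iteration 1:
  c_1 = (0.890000 + 1.950000)/2 = 1.420000
  f(c_1) = f(1.420000) = -0.983600
  f(a) × f(c) ≥ 0, new interval: [1.420000, 1.950000]
Iteration 2:
  c_2 = (1.420000 + 1.950000)/2 = 1.685000
  f(c_2) = f(1.685000) = -0.160775
  f(a) × f(c) ≥ 0, new interval: [1.685000, 1.950000]
Iteration 3:
  c_3 = (1.685000 + 1.950000)/2 = 1.817500
  f(c_3) = f(1.817500) = 0.303306
  f(a) × f(c) < 0, new interval: [1.685000, 1.817500]
Iteration 4:
  c_4 = (1.685000 + 1.817500)/2 = 1.751250
  f(c_4) = f(1.751250) = 0.066877
  f(a) × f(c) < 0, new interval: [1.685000, 1.751250]

After 4 iteration(s), the approximation is c_4 = 1.751250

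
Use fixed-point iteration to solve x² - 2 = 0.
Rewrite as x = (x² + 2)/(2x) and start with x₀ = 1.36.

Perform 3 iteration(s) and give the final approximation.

Equation: x² - 2 = 0
Fixed-point form: x = (x² + 2)/(2x)
x₀ = 1.36

x_1 = g(1.360000) = 1.415294
x_2 = g(1.415294) = 1.414214
x_3 = g(1.414214) = 1.414214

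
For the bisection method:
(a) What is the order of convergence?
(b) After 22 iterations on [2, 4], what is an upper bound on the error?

(a) Bisection has linear (order 1) convergence; the error is halved each step.

(b) Error bound = (b-a)/2^n = (4 - 2)/2^{22}
    = 2/2^{22}

(a) 1 (linear); (b) error ≤ 4.77e-07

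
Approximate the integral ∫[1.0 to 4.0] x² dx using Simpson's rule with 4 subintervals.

f(x) = x²
a = 1.0, b = 4.0, n = 4
h = (b - a)/n = 0.750000

Simpson's rule: (h/3)[f(x₀) + 4f(x₁) + 2f(x₂) + ... + f(xₙ)]

x_0 = 1.0000, f(x_0) = 1.000000, coefficient = 1
x_1 = 1.7500, f(x_1) = 3.062500, coefficient = 4
x_2 = 2.5000, f(x_2) = 6.250000, coefficient = 2
x_3 = 3.2500, f(x_3) = 10.562500, coefficient = 4
x_4 = 4.0000, f(x_4) = 16.000000, coefficient = 1

I ≈ (0.750000/3) × 84.000000 = 21.000000
Exact value: 21.000000
Error: 0.000000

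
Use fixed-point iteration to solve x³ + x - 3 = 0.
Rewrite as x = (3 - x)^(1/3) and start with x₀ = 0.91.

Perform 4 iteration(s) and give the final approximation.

Equation: x³ + x - 3 = 0
Fixed-point form: x = (3 - x)^(1/3)
x₀ = 0.91

x_1 = g(0.910000) = 1.278543
x_2 = g(1.278543) = 1.198483
x_3 = g(1.198483) = 1.216782
x_4 = g(1.216782) = 1.212648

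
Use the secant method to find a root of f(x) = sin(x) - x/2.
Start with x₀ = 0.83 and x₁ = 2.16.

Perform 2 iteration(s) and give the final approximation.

f(x) = sin(x) - x/2
x₀ = 0.83, x₁ = 2.16

Secant formula: x_{n+1} = x_n - f(x_n)(x_n - x_{n-1})/(f(x_n) - f(x_{n-1}))

Iteration 1:
  f(0.830000) = 0.322931
  f(2.160000) = -0.248617
  x_2 = 2.160000 - (-0.248617)×(2.160000 - 0.830000)/(-0.248617 - 0.322931)
       = 1.581466
Iteration 2:
  f(2.160000) = -0.248617
  f(1.581466) = 0.209210
  x_3 = 1.581466 - 0.209210×(1.581466 - 2.160000)/(0.209210 - (-0.248617))
       = 1.845835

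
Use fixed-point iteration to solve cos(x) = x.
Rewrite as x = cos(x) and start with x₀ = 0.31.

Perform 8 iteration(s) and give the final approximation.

Equation: cos(x) = x
Fixed-point form: x = cos(x)
x₀ = 0.31

x_1 = g(0.310000) = 0.952334
x_2 = g(0.952334) = 0.579783
x_3 = g(0.579783) = 0.836581
x_4 = g(0.836581) = 0.670005
x_5 = g(0.670005) = 0.783819
x_6 = g(0.783819) = 0.708223
x_7 = g(0.708223) = 0.759519
x_8 = g(0.759519) = 0.725167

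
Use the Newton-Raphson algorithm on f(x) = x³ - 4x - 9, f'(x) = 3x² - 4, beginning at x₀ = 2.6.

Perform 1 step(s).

f(x) = x³ - 4x - 9
f'(x) = 3x² - 4
x₀ = 2.6

Newton-Raphson formula: x_{n+1} = x_n - f(x_n)/f'(x_n)

Iteration 1:
  f(2.600000) = -1.824000
  f'(2.600000) = 16.280000
  x_1 = 2.600000 - (-1.824000)/16.280000 = 2.712039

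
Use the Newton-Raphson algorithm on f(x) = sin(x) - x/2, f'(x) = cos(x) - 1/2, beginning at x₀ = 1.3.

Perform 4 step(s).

f(x) = sin(x) - x/2
f'(x) = cos(x) - 1/2
x₀ = 1.3

Newton-Raphson formula: x_{n+1} = x_n - f(x_n)/f'(x_n)

Iteration 1:
  f(1.300000) = 0.313558
  f'(1.300000) = -0.232501
  x_1 = 1.300000 - 0.313558/(-0.232501) = 2.648631
Iteration 2:
  f(2.648631) = -0.851078
  f'(2.648631) = -1.380935
  x_2 = 2.648631 - (-0.851078)/(-1.380935) = 2.032325
Iteration 3:
  f(2.032325) = -0.120790
  f'(2.032325) = -0.945317
  x_3 = 2.032325 - (-0.120790)/(-0.945317) = 1.904548
Iteration 4:
  f(1.904548) = -0.007454
  f'(1.904548) = -0.827590
  x_4 = 1.904548 - (-0.007454)/(-0.827590) = 1.895541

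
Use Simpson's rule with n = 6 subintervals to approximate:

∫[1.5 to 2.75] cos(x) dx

f(x) = cos(x)
a = 1.5, b = 2.75, n = 6
h = (b - a)/n = 0.208333

Simpson's rule: (h/3)[f(x₀) + 4f(x₁) + 2f(x₂) + ... + f(xₙ)]

x_0 = 1.5000, f(x_0) = 0.070737, coefficient = 1
x_1 = 1.7083, f(x_1) = -0.137104, coefficient = 4
x_2 = 1.9167, f(x_2) = -0.339016, coefficient = 2
x_3 = 2.1250, f(x_3) = -0.526266, coefficient = 4
x_4 = 2.3333, f(x_4) = -0.690758, coefficient = 2
x_5 = 2.5417, f(x_5) = -0.825377, coefficient = 4
x_6 = 2.7500, f(x_6) = -0.924302, coefficient = 1

I ≈ (0.208333/3) × -8.868103 = -0.615840
Exact value: -0.615834
Error: 0.000006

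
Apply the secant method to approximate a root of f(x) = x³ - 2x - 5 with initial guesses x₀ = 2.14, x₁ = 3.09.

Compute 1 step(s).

f(x) = x³ - 2x - 5
x₀ = 2.14, x₁ = 3.09

Secant formula: x_{n+1} = x_n - f(x_n)(x_n - x_{n-1})/(f(x_n) - f(x_{n-1}))

Iteration 1:
  f(2.140000) = 0.520344
  f(3.090000) = 18.323629
  x_2 = 3.090000 - 18.323629×(3.090000 - 2.140000)/(18.323629 - 0.520344)
       = 2.112234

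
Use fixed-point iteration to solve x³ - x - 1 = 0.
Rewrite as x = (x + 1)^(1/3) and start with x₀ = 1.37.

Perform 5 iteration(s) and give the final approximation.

Equation: x³ - x - 1 = 0
Fixed-point form: x = (x + 1)^(1/3)
x₀ = 1.37

x_1 = g(1.370000) = 1.333264
x_2 = g(1.333264) = 1.326339
x_3 = g(1.326339) = 1.325026
x_4 = g(1.325026) = 1.324776
x_5 = g(1.324776) = 1.324729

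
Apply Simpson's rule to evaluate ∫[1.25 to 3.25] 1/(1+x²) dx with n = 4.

f(x) = 1/(1+x²)
a = 1.25, b = 3.25, n = 4
h = (b - a)/n = 0.500000

Simpson's rule: (h/3)[f(x₀) + 4f(x₁) + 2f(x₂) + ... + f(xₙ)]

x_0 = 1.2500, f(x_0) = 0.390244, coefficient = 1
x_1 = 1.7500, f(x_1) = 0.246154, coefficient = 4
x_2 = 2.2500, f(x_2) = 0.164948, coefficient = 2
x_3 = 2.7500, f(x_3) = 0.116788, coefficient = 4
x_4 = 3.2500, f(x_4) = 0.086486, coefficient = 1

I ≈ (0.500000/3) × 2.258396 = 0.376399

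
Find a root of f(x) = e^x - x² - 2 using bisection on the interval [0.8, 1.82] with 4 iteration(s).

f(x) = e^x - x² - 2
Initial interval: [0.8, 1.82]

Iteration 1:
  c_1 = (0.800000 + 1.820000)/2 = 1.310000
  f(c_1) = f(1.310000) = -0.009926
  f(a) × f(c) ≥ 0, new interval: [1.310000, 1.820000]
Iteration 2:
  c_2 = (1.310000 + 1.820000)/2 = 1.565000
  f(c_2) = f(1.565000) = 0.333450
  f(a) × f(c) < 0, new interval: [1.310000, 1.565000]
Iteration 3:
  c_3 = (1.310000 + 1.565000)/2 = 1.437500
  f(c_3) = f(1.437500) = 0.143751
  f(a) × f(c) < 0, new interval: [1.310000, 1.437500]
Iteration 4:
  c_4 = (1.310000 + 1.437500)/2 = 1.373750
  f(c_4) = f(1.373750) = 0.062947
  f(a) × f(c) < 0, new interval: [1.310000, 1.373750]

After 4 iteration(s), the approximation is c_4 = 1.373750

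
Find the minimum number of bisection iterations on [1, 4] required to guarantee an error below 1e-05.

We need (b-a)/2^n ≤ 1e-05
(4 - 1)/2^n ≤ 1e-05
3/2^n ≤ 1e-05
2^n ≥ 300000
n ≥ log₂(300000) = 18.19
n ≥ 19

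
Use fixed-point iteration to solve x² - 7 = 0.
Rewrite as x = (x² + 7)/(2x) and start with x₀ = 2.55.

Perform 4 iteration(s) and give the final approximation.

Equation: x² - 7 = 0
Fixed-point form: x = (x² + 7)/(2x)
x₀ = 2.55

x_1 = g(2.550000) = 2.647549
x_2 = g(2.647549) = 2.645752
x_3 = g(2.645752) = 2.645751
x_4 = g(2.645751) = 2.645751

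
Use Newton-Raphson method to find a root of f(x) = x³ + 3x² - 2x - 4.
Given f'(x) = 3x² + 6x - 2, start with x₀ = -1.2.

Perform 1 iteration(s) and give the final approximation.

f(x) = x³ + 3x² - 2x - 4
f'(x) = 3x² + 6x - 2
x₀ = -1.2

Newton-Raphson formula: x_{n+1} = x_n - f(x_n)/f'(x_n)

Iteration 1:
  f(-1.200000) = 0.992000
  f'(-1.200000) = -4.880000
  x_1 = -1.200000 - 0.992000/(-4.880000) = -0.996721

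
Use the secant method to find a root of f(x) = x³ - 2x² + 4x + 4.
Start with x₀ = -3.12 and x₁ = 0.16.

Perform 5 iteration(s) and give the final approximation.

f(x) = x³ - 2x² + 4x + 4
x₀ = -3.12, x₁ = 0.16

Secant formula: x_{n+1} = x_n - f(x_n)(x_n - x_{n-1})/(f(x_n) - f(x_{n-1}))

Iteration 1:
  f(-3.120000) = -58.320128
  f(0.160000) = 4.592896
  x_2 = 0.160000 - 4.592896×(0.160000 - (-3.120000))/(4.592896 - (-58.320128))
       = -0.079453
Iteration 2:
  f(0.160000) = 4.592896
  f(-0.079453) = 3.669062
  x_3 = -0.079453 - 3.669062×(-0.079453 - 0.160000)/(3.669062 - 4.592896)
       = -1.030454
Iteration 3:
  f(-0.079453) = 3.669062
  f(-1.030454) = -3.339655
  x_4 = -1.030454 - (-3.339655)×(-1.030454 - (-0.079453))/(-3.339655 - 3.669062)
       = -0.577302
Iteration 4:
  f(-1.030454) = -3.339655
  f(-0.577302) = 0.831838
  x_5 = -0.577302 - 0.831838×(-0.577302 - (-1.030454))/(0.831838 - (-3.339655))
       = -0.667665
Iteration 5:
  f(-0.577302) = 0.831838
  f(-0.667665) = 0.140160
  x_6 = -0.667665 - 0.140160×(-0.667665 - (-0.577302))/(0.140160 - 0.831838)
       = -0.685976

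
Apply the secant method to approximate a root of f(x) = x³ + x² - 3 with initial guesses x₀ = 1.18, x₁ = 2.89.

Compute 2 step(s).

f(x) = x³ + x² - 3
x₀ = 1.18, x₁ = 2.89

Secant formula: x_{n+1} = x_n - f(x_n)(x_n - x_{n-1})/(f(x_n) - f(x_{n-1}))

Iteration 1:
  f(1.180000) = 0.035432
  f(2.890000) = 29.489669
  x_2 = 2.890000 - 29.489669×(2.890000 - 1.180000)/(29.489669 - 0.035432)
       = 1.177943
Iteration 2:
  f(2.890000) = 29.489669
  f(1.177943) = 0.022004
  x_3 = 1.177943 - 0.022004×(1.177943 - 2.890000)/(0.022004 - 29.489669)
       = 1.176665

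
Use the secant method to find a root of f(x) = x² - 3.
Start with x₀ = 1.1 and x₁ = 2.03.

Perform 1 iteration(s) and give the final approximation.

f(x) = x² - 3
x₀ = 1.1, x₁ = 2.03

Secant formula: x_{n+1} = x_n - f(x_n)(x_n - x_{n-1})/(f(x_n) - f(x_{n-1}))

Iteration 1:
  f(1.100000) = -1.790000
  f(2.030000) = 1.120900
  x_2 = 2.030000 - 1.120900×(2.030000 - 1.100000)/(1.120900 - (-1.790000))
       = 1.671885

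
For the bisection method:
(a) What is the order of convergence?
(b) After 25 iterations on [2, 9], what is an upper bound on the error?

(a) Bisection has linear (order 1) convergence; the error is halved each step.

(b) Error bound = (b-a)/2^n = (9 - 2)/2^{25}
    = 7/2^{25}

(a) 1 (linear); (b) error ≤ 2.09e-07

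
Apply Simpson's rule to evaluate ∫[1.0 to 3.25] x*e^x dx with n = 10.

f(x) = x*e^x
a = 1.0, b = 3.25, n = 10
h = (b - a)/n = 0.225000

Simpson's rule: (h/3)[f(x₀) + 4f(x₁) + 2f(x₂) + ... + f(xₙ)]

x_0 = 1.0000, f(x_0) = 2.718282, coefficient = 1
x_1 = 1.2250, f(x_1) = 4.170103, coefficient = 4
x_2 = 1.4500, f(x_2) = 6.181516, coefficient = 2
x_3 = 1.6750, f(x_3) = 8.942482, coefficient = 4
x_4 = 1.9000, f(x_4) = 12.703199, coefficient = 2
x_5 = 2.1250, f(x_5) = 17.792407, coefficient = 4
x_6 = 2.3500, f(x_6) = 24.641089, coefficient = 2
x_7 = 2.5750, f(x_7) = 33.813142, coefficient = 4
x_8 = 2.8000, f(x_8) = 46.045011, coefficient = 2
x_9 = 3.0250, f(x_9) = 62.296864, coefficient = 4
x_10 = 3.2500, f(x_10) = 83.818605, coefficient = 1

I ≈ (0.225000/3) × 773.738511 = 58.030388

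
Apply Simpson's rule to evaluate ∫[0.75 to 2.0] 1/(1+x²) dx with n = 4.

f(x) = 1/(1+x²)
a = 0.75, b = 2.0, n = 4
h = (b - a)/n = 0.312500

Simpson's rule: (h/3)[f(x₀) + 4f(x₁) + 2f(x₂) + ... + f(xₙ)]

x_0 = 0.7500, f(x_0) = 0.640000, coefficient = 1
x_1 = 1.0625, f(x_1) = 0.469725, coefficient = 4
x_2 = 1.3750, f(x_2) = 0.345946, coefficient = 2
x_3 = 1.6875, f(x_3) = 0.259898, coefficient = 4
x_4 = 2.0000, f(x_4) = 0.200000, coefficient = 1

I ≈ (0.312500/3) × 4.450385 = 0.463582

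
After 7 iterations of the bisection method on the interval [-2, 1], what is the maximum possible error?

Bisection error bound: |error| ≤ (b-a)/2^n
|error| ≤ (1 - (-2))/2^7 = 3/2^7
|error| ≤ 0.0234375000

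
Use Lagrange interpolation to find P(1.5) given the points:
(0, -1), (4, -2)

Lagrange interpolation formula:
P(x) = Σ yᵢ × Lᵢ(x)
where Lᵢ(x) = Π_{j≠i} (x - xⱼ)/(xᵢ - xⱼ)

L_0(1.5) = (1.5 - 4)/(0 - 4) = 0.625000
L_1(1.5) = (1.5 - 0)/(4 - 0) = 0.375000

P(1.5) = (-1)×L_0(1.5) + (-2)×L_1(1.5)
P(1.5) = -1.375000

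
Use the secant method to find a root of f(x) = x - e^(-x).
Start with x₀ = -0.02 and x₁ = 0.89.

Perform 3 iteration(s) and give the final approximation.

f(x) = x - e^(-x)
x₀ = -0.02, x₁ = 0.89

Secant formula: x_{n+1} = x_n - f(x_n)(x_n - x_{n-1})/(f(x_n) - f(x_{n-1}))

Iteration 1:
  f(-0.020000) = -1.040201
  f(0.890000) = 0.479344
  x_2 = 0.890000 - 0.479344×(0.890000 - (-0.020000))/(0.479344 - (-1.040201))
       = 0.602938
Iteration 2:
  f(0.890000) = 0.479344
  f(0.602938) = 0.055737
  x_3 = 0.602938 - 0.055737×(0.602938 - 0.890000)/(0.055737 - 0.479344)
       = 0.565168
Iteration 3:
  f(0.602938) = 0.055737
  f(0.565168) = -0.003097
  x_4 = 0.565168 - (-0.003097)×(0.565168 - 0.602938)/(-0.003097 - 0.055737)
       = 0.567156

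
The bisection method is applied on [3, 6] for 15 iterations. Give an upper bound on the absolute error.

Bisection error bound: |error| ≤ (b-a)/2^n
|error| ≤ (6 - 3)/2^15 = 3/2^15
|error| ≤ 0.0000915527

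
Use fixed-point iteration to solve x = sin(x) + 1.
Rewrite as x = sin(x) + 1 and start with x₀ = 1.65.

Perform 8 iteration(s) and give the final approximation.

Equation: x = sin(x) + 1
Fixed-point form: x = sin(x) + 1
x₀ = 1.65

x_1 = g(1.650000) = 1.996865
x_2 = g(1.996865) = 1.910598
x_3 = g(1.910598) = 1.942821
x_4 = g(1.942821) = 1.931593
x_5 = g(1.931593) = 1.935616
x_6 = g(1.935616) = 1.934188
x_7 = g(1.934188) = 1.934697
x_8 = g(1.934697) = 1.934516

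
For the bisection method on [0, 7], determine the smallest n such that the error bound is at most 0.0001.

We need (b-a)/2^n ≤ 0.0001
(7 - 0)/2^n ≤ 0.0001
7/2^n ≤ 0.0001
2^n ≥ 70000
n ≥ log₂(70000) = 16.10
n ≥ 17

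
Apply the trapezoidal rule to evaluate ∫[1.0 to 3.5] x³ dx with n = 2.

f(x) = x³
a = 1.0, b = 3.5, n = 2
h = (b - a)/n = 1.250000

Trapezoidal rule: (h/2)[f(x₀) + 2f(x₁) + 2f(x₂) + ... + f(xₙ)]

x_0 = 1.0000, f(x_0) = 1.000000, coefficient = 1
x_1 = 2.2500, f(x_1) = 11.390625, coefficient = 2
x_2 = 3.5000, f(x_2) = 42.875000, coefficient = 1

I ≈ (1.250000/2) × 66.656250 = 41.660156
Exact value: 37.265625
Error: 4.394531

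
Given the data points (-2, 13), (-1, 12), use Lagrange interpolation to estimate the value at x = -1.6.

Lagrange interpolation formula:
P(x) = Σ yᵢ × Lᵢ(x)
where Lᵢ(x) = Π_{j≠i} (x - xⱼ)/(xᵢ - xⱼ)

L_0(-1.6) = (-1.6 - (-1))/(-2 - (-1)) = 0.600000
L_1(-1.6) = (-1.6 - (-2))/(-1 - (-2)) = 0.400000

P(-1.6) = 13×L_0(-1.6) + 12×L_1(-1.6)
P(-1.6) = 12.600000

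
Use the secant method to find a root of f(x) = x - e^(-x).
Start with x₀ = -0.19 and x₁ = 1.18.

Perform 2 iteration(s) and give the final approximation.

f(x) = x - e^(-x)
x₀ = -0.19, x₁ = 1.18

Secant formula: x_{n+1} = x_n - f(x_n)(x_n - x_{n-1})/(f(x_n) - f(x_{n-1}))

Iteration 1:
  f(-0.190000) = -1.399250
  f(1.180000) = 0.872721
  x_2 = 1.180000 - 0.872721×(1.180000 - (-0.190000))/(0.872721 - (-1.399250))
       = 0.653748
Iteration 2:
  f(1.180000) = 0.872721
  f(0.653748) = 0.133656
  x_3 = 0.653748 - 0.133656×(0.653748 - 1.180000)/(0.133656 - 0.872721)
       = 0.558579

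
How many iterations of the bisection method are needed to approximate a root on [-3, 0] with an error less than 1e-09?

We need (b-a)/2^n ≤ 1e-09
(0 - (-3))/2^n ≤ 1e-09
3/2^n ≤ 1e-09
2^n ≥ 3000000000
n ≥ log₂(3000000000) = 31.48
n ≥ 32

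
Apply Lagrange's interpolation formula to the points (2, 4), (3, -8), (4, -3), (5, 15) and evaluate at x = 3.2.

Lagrange interpolation formula:
P(x) = Σ yᵢ × Lᵢ(x)
where Lᵢ(x) = Π_{j≠i} (x - xⱼ)/(xᵢ - xⱼ)

L_0(3.2) = (3.2 - 3)/(2 - 3) × (3.2 - 4)/(2 - 4) × (3.2 - 5)/(2 - 5) = -0.048000
L_1(3.2) = (3.2 - 2)/(3 - 2) × (3.2 - 4)/(3 - 4) × (3.2 - 5)/(3 - 5) = 0.864000
L_2(3.2) = (3.2 - 2)/(4 - 2) × (3.2 - 3)/(4 - 3) × (3.2 - 5)/(4 - 5) = 0.216000
L_3(3.2) = (3.2 - 2)/(5 - 2) × (3.2 - 3)/(5 - 3) × (3.2 - 4)/(5 - 4) = -0.032000

P(3.2) = 4×L_0(3.2) + (-8)×L_1(3.2) + (-3)×L_2(3.2) + 15×L_3(3.2)
P(3.2) = -8.232000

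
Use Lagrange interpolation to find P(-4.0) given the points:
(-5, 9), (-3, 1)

Lagrange interpolation formula:
P(x) = Σ yᵢ × Lᵢ(x)
where Lᵢ(x) = Π_{j≠i} (x - xⱼ)/(xᵢ - xⱼ)

L_0(-4.0) = (-4.0 - (-3))/(-5 - (-3)) = 0.500000
L_1(-4.0) = (-4.0 - (-5))/(-3 - (-5)) = 0.500000

P(-4.0) = 9×L_0(-4.0) + 1×L_1(-4.0)
P(-4.0) = 5.000000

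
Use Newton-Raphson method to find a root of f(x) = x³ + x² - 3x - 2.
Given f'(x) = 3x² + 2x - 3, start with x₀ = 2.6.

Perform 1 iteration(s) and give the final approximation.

f(x) = x³ + x² - 3x - 2
f'(x) = 3x² + 2x - 3
x₀ = 2.6

Newton-Raphson formula: x_{n+1} = x_n - f(x_n)/f'(x_n)

Iteration 1:
  f(2.600000) = 14.536000
  f'(2.600000) = 22.480000
  x_1 = 2.600000 - 14.536000/22.480000 = 1.953381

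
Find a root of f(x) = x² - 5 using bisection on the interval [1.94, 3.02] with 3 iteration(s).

f(x) = x² - 5
Initial interval: [1.94, 3.02]

Iteration 1:
  c_1 = (1.940000 + 3.020000)/2 = 2.480000
  f(c_1) = f(2.480000) = 1.150400
  f(a) × f(c) < 0, new interval: [1.940000, 2.480000]
Iteration 2:
  c_2 = (1.940000 + 2.480000)/2 = 2.210000
  f(c_2) = f(2.210000) = -0.115900
  f(a) × f(c) ≥ 0, new interval: [2.210000, 2.480000]
Iteration 3:
  c_3 = (2.210000 + 2.480000)/2 = 2.345000
  f(c_3) = f(2.345000) = 0.499025
  f(a) × f(c) < 0, new interval: [2.210000, 2.345000]

After 3 iteration(s), the approximation is c_3 = 2.345000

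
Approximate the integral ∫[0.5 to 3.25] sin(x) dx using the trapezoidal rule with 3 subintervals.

f(x) = sin(x)
a = 0.5, b = 3.25, n = 3
h = (b - a)/n = 0.916667

Trapezoidal rule: (h/2)[f(x₀) + 2f(x₁) + 2f(x₂) + ... + f(xₙ)]

x_0 = 0.5000, f(x_0) = 0.479426, coefficient = 1
x_1 = 1.4167, f(x_1) = 0.988146, coefficient = 2
x_2 = 2.3333, f(x_2) = 0.723086, coefficient = 2
x_3 = 3.2500, f(x_3) = -0.108195, coefficient = 1

I ≈ (0.916667/2) × 3.793693 = 1.738776
Exact value: 1.871712
Error: 0.132936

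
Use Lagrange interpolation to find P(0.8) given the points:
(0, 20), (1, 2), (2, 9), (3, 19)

Lagrange interpolation formula:
P(x) = Σ yᵢ × Lᵢ(x)
where Lᵢ(x) = Π_{j≠i} (x - xⱼ)/(xᵢ - xⱼ)

L_0(0.8) = (0.8 - 1)/(0 - 1) × (0.8 - 2)/(0 - 2) × (0.8 - 3)/(0 - 3) = 0.088000
L_1(0.8) = (0.8 - 0)/(1 - 0) × (0.8 - 2)/(1 - 2) × (0.8 - 3)/(1 - 3) = 1.056000
L_2(0.8) = (0.8 - 0)/(2 - 0) × (0.8 - 1)/(2 - 1) × (0.8 - 3)/(2 - 3) = -0.176000
L_3(0.8) = (0.8 - 0)/(3 - 0) × (0.8 - 1)/(3 - 1) × (0.8 - 2)/(3 - 2) = 0.032000

P(0.8) = 20×L_0(0.8) + 2×L_1(0.8) + 9×L_2(0.8) + 19×L_3(0.8)
P(0.8) = 2.896000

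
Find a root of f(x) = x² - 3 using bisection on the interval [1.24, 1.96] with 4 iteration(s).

f(x) = x² - 3
Initial interval: [1.24, 1.96]

Iteration 1:
  c_1 = (1.240000 + 1.960000)/2 = 1.600000
  f(c_1) = f(1.600000) = -0.440000
  f(a) × f(c) ≥ 0, new interval: [1.600000, 1.960000]
Iteration 2:
  c_2 = (1.600000 + 1.960000)/2 = 1.780000
  f(c_2) = f(1.780000) = 0.168400
  f(a) × f(c) < 0, new interval: [1.600000, 1.780000]
Iteration 3:
  c_3 = (1.600000 + 1.780000)/2 = 1.690000
  f(c_3) = f(1.690000) = -0.143900
  f(a) × f(c) ≥ 0, new interval: [1.690000, 1.780000]
Iteration 4:
  c_4 = (1.690000 + 1.780000)/2 = 1.735000
  f(c_4) = f(1.735000) = 0.010225
  f(a) × f(c) < 0, new interval: [1.690000, 1.735000]

After 4 iteration(s), the approximation is c_4 = 1.735000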